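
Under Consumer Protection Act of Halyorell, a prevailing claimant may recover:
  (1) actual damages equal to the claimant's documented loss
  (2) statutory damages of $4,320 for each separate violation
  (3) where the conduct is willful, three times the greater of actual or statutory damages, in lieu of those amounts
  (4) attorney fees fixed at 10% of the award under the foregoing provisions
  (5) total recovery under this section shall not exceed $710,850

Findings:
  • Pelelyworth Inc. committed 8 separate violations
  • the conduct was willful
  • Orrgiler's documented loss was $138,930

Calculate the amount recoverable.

$458,469

Statutory damages: 8 × $4,320 = $34,560
Greater of actual damages ($138,930) or statutory damages ($34,560): $138,930
Trebled: 3 × $138,930 = $416,790
Attorney fees: 10% of $416,790 = $41,679
Total before cap: $416,790 + $41,679 = $458,469
Cap at $710,850: $458,469 is within the cap, no reduction.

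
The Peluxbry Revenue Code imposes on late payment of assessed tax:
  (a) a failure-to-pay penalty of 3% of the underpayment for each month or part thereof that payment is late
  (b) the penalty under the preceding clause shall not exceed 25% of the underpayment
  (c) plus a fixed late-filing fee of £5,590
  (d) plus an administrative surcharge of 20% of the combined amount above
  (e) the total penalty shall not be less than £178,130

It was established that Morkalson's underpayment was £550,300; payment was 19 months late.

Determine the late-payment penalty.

Accrued rate: 3% × 19 = 57%, capped at 25% → 25%
Failure-to-pay penalty: 25% of £550,300 = £137,575
Penalty before surcharge: £137,575 + £5,590 = £143,165
Administrative surcharge: 20% of £143,165 = £28,633
Total penalty: £143,165 + £28,633 = £171,798
Minimum £178,130: £171,798 is below the minimum → £178,130

£178,130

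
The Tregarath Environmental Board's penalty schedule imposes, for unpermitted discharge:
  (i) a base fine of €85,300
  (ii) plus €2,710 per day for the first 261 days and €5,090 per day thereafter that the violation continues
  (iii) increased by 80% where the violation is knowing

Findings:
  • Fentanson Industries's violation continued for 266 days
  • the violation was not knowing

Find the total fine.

First 261 days: 261 × €2,710 = €707,310
Remaining days: (266 − 261) × €5,090 = €25,450
Per-day component: €707,310 + €25,450 = €732,760
Base plus per-day: €85,300 + €732,760 = €818,060
The violation was not knowing: no 80% increase.

€818,060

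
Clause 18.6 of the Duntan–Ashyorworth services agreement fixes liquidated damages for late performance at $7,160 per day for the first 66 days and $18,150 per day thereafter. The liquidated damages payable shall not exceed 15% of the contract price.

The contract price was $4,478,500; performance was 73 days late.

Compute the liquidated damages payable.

First 66 days: 66 × $7,160 = $472,560
Remaining days: (73 − 66) × $18,150 = $127,050
Accrued per-day damages: $472,560 + $127,050 = $599,610
Cap: 15% of $4,478,500 = $671,775
Cap at $671,775: $599,610 is within the cap, no reduction.

Liquidated damages: $599,610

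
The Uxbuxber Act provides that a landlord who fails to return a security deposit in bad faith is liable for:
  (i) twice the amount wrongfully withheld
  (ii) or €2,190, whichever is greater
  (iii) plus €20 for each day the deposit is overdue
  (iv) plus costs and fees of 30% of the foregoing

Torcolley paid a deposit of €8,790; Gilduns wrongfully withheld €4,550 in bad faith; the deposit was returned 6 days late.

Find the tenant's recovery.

€11,986

Doubled: 2 × €4,550 = €9,100
Minimum €2,190: €9,100 meets the minimum, no increase.
Late-return penalty: 6 × €20 = €120
Damages plus late penalty: €9,100 + €120 = €9,220
Costs and fees: 30% of €9,220 = €2,766
Total recovery: €9,220 + €2,766 = €11,986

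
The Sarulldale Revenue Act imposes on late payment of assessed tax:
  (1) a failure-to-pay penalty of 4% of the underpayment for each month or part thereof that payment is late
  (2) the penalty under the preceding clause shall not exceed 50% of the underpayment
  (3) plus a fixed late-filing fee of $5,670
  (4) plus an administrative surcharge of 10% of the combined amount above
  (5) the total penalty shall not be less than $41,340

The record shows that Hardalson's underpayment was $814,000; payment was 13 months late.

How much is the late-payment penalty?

$453,937

Accrued rate: 4% × 13 = 52%, capped at 50% → 50%
Failure-to-pay penalty: 50% of $814,000 = $407,000
Penalty before surcharge: $407,000 + $5,670 = $412,670
Administrative surcharge: 10% of $412,670 = $41,267
Total penalty: $412,670 + $41,267 = $453,937
Minimum $41,340: $453,937 meets the minimum, no increase.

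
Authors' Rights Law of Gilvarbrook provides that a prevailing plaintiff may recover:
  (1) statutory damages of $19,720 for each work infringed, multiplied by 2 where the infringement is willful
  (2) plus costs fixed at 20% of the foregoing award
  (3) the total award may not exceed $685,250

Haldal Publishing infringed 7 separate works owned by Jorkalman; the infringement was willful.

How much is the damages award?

Statutory damages: 7 × $19,720 = $138,040
Doubled: 2 × $138,040 = $276,080
Costs: 20% of $276,080 = $55,216
Award plus costs: $276,080 + $55,216 = $331,296
Cap at $685,250: $331,296 is within the cap, no reduction.

$331,296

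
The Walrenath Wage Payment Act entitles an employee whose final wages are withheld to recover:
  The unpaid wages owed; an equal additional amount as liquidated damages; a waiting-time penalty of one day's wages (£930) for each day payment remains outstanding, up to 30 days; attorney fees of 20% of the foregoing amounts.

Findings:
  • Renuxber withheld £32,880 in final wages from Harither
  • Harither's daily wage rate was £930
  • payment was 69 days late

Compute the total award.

Liquidated damages (equal amount): £32,880
Penalty days: min(69, 30) = 30
Waiting-time penalty: 30 × £930 = £27,900
Subtotal: £32,880 + £32,880 + £27,900 = £93,660
Attorney fees: 20% of £93,660 = £18,732
Total award: £93,660 + £18,732 = £112,392

£112,392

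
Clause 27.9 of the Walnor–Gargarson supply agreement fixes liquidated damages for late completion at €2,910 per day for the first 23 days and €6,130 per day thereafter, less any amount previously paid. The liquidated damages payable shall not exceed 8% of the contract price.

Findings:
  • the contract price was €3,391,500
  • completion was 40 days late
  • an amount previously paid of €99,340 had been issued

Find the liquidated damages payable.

€71,800

First 23 days: 23 × €2,910 = €66,930
Remaining days: (40 − 23) × €6,130 = €104,210
Accrued per-day damages: €66,930 + €104,210 = €171,140
Less amount previously paid: €171,140 − €99,340 = €71,800
Cap: 8% of €3,391,500 = €271,320
Cap at €271,320: €71,800 is within the cap, no reduction.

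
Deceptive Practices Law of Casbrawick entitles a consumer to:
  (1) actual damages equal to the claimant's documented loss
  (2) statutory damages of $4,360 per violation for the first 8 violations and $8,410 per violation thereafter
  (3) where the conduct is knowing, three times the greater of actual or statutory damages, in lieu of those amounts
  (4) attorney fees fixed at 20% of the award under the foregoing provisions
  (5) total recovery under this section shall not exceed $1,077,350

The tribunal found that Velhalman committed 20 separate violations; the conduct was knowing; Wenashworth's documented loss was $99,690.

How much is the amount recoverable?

Total recovery: $488,880

First 8 violations: 8 × $4,360 = $34,880
Remaining violations: (20 − 8) × $8,410 = $100,920
Statutory damages: $34,880 + $100,920 = $135,800
Greater of actual damages ($99,690) or statutory damages ($135,800): $135,800
Trebled: 3 × $135,800 = $407,400
Attorney fees: 20% of $407,400 = $81,480
Total before cap: $407,400 + $81,480 = $488,880
Cap at $1,077,350: $488,880 is within the cap, no reduction.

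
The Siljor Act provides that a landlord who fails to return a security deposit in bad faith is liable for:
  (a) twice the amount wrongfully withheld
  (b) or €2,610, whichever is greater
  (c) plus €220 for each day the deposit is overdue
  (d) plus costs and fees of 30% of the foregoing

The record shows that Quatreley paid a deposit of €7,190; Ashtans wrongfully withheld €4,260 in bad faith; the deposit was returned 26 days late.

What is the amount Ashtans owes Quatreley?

Doubled: 2 × €4,260 = €8,520
Minimum €2,610: €8,520 meets the minimum, no increase.
Late-return penalty: 26 × €220 = €5,720
Damages plus late penalty: €8,520 + €5,720 = €14,240
Costs and fees: 30% of €14,240 = €4,272
Total recovery: €14,240 + €4,272 = €18,512

€18,512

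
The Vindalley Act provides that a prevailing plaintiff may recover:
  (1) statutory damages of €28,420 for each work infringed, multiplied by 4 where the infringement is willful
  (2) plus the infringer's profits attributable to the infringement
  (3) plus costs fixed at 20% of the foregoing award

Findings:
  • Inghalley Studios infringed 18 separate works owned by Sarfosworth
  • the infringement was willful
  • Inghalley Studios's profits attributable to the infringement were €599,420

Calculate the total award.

€3,174,792

Statutory damages: 18 × €28,420 = €511,560
Multiplied by 4: 4 × €511,560 = €2,046,240
Combined award: €2,046,240 + €599,420 = €2,645,660
Costs: 20% of €2,645,660 = €529,132
Award plus costs: €2,645,660 + €529,132 = €3,174,792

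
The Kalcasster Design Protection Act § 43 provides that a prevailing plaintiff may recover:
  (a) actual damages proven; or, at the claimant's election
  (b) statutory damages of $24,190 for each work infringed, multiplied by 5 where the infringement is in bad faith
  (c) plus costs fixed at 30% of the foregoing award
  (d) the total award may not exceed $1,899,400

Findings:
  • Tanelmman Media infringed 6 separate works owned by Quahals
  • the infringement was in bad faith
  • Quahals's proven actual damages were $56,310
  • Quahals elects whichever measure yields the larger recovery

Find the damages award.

Statutory damages: 6 × $24,190 = $145,140
Multiplied by 5: 5 × $145,140 = $725,700
Greater of actual damages ($56,310) or enhanced statutory damages ($725,700): $725,700
Costs: 30% of $725,700 = $217,710
Award plus costs: $725,700 + $217,710 = $943,410
Cap at $1,899,400: $943,410 is within the cap, no reduction.

$943,410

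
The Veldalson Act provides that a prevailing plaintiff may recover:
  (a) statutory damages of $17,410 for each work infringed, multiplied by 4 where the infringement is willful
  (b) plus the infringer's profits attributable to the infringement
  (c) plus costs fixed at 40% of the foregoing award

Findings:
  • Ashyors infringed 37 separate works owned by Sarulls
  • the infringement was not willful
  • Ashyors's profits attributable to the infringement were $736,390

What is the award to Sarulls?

$1,932,784

Statutory damages: 37 × $17,410 = $644,170
Infringement not willful: no ×4 enhancement.
Combined award: $644,170 + $736,390 = $1,380,560
Costs: 40% of $1,380,560 = $552,224
Award plus costs: $1,380,560 + $552,224 = $1,932,784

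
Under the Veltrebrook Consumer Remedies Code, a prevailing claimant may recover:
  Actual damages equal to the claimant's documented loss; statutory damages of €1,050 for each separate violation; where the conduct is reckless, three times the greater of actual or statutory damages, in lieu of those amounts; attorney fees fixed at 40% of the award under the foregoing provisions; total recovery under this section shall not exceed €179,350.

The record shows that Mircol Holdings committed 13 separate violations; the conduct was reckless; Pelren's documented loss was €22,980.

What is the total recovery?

Statutory damages: 13 × €1,050 = €13,650
Greater of actual damages (€22,980) or statutory damages (€13,650): €22,980
Trebled: 3 × €22,980 = €68,940
Attorney fees: 40% of €68,940 = €27,576
Total before cap: €68,940 + €27,576 = €96,516
Cap at €179,350: €96,516 is within the cap, no reduction.

€96,516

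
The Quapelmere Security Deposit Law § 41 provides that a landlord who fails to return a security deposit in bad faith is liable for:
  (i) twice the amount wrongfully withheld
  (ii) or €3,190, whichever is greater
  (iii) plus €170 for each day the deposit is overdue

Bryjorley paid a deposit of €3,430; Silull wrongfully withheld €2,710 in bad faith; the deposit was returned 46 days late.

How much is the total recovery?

Doubled: 2 × €2,710 = €5,420
Minimum €3,190: €5,420 meets the minimum, no increase.
Late-return penalty: 46 × €170 = €7,820
Damages plus late penalty: €5,420 + €7,820 = €13,240

€13,240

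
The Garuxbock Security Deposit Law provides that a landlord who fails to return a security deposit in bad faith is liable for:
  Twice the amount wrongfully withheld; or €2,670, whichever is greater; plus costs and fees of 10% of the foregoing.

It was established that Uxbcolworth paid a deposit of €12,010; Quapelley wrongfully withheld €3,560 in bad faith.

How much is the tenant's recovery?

€7,832

Doubled: 2 × €3,560 = €7,120
Minimum €2,670: €7,120 meets the minimum, no increase.
Costs and fees: 10% of €7,120 = €712
Total recovery: €7,120 + €712 = €7,832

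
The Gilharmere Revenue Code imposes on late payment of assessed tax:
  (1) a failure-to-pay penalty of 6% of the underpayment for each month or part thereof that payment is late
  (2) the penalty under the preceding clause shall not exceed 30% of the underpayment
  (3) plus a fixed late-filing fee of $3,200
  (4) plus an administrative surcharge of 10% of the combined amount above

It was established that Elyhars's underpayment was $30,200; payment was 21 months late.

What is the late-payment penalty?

Accrued rate: 6% × 21 = 126%, capped at 30% → 30%
Failure-to-pay penalty: 30% of $30,200 = $9,060
Penalty before surcharge: $9,060 + $3,200 = $12,260
Administrative surcharge: 10% of $12,260 = $1,226
Total penalty: $12,260 + $1,226 = $13,486

Penalty: $13,486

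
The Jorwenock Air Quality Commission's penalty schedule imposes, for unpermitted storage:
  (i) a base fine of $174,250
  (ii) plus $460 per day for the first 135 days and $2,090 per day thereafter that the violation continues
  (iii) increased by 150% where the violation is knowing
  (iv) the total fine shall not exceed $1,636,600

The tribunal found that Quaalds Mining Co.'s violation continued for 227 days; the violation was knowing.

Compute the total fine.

$1,071,575

First 135 days: 135 × $460 = $62,100
Remaining days: (227 − 135) × $2,090 = $192,280
Per-day component: $62,100 + $192,280 = $254,380
Base plus per-day: $174,250 + $254,380 = $428,630
Enhancement: 150% of $428,630 = $642,945
Enhanced fine: $428,630 + $642,945 = $1,071,575
Cap at $1,636,600: $1,071,575 is within the cap, no reduction.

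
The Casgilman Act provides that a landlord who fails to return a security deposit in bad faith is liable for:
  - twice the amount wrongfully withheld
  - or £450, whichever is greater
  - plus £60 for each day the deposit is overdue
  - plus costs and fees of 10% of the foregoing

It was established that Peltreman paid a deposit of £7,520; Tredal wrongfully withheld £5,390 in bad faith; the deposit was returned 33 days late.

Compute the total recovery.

Doubled: 2 × £5,390 = £10,780
Minimum £450: £10,780 meets the minimum, no increase.
Late-return penalty: 33 × £60 = £1,980
Damages plus late penalty: £10,780 + £1,980 = £12,760
Costs and fees: 10% of £12,760 = £1,276
Total recovery: £12,760 + £1,276 = £14,036

Recovery: £14,036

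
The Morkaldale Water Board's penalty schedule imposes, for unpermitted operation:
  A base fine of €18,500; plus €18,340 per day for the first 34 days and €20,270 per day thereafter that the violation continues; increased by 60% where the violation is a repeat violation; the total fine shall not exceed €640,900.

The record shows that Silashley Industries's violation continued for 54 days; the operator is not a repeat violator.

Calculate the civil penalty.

First 34 days: 34 × €18,340 = €623,560
Remaining days: (54 − 34) × €20,270 = €405,400
Per-day component: €623,560 + €405,400 = €1,028,960
Base plus per-day: €18,500 + €1,028,960 = €1,047,460
The operator is not a repeat violator: no 60% increase.
Cap at €640,900: €1,047,460 exceeds the cap → €640,900

€640,900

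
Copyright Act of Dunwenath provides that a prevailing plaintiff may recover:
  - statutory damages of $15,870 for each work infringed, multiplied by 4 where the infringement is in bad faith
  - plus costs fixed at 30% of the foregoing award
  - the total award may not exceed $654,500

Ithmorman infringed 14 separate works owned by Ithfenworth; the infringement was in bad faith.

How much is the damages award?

$654,500

Statutory damages: 14 × $15,870 = $222,180
Multiplied by 4: 4 × $222,180 = $888,720
Costs: 30% of $888,720 = $266,616
Award plus costs: $888,720 + $266,616 = $1,155,336
Cap at $654,500: $1,155,336 exceeds the cap → $654,500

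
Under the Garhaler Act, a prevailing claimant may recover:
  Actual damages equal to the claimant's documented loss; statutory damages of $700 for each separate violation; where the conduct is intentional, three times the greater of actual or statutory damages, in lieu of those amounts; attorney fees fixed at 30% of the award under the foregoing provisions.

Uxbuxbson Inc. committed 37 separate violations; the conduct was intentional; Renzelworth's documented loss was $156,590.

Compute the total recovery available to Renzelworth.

Total recovery: $610,701

Statutory damages: 37 × $700 = $25,900
Greater of actual damages ($156,590) or statutory damages ($25,900): $156,590
Trebled: 3 × $156,590 = $469,770
Attorney fees: 30% of $469,770 = $140,931
Total recovery: $469,770 + $140,931 = $610,701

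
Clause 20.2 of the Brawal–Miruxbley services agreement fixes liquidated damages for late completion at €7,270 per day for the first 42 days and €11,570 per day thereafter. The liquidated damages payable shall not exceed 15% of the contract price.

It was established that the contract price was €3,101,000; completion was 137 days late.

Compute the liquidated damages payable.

First 42 days: 42 × €7,270 = €305,340
Remaining days: (137 − 42) × €11,570 = €1,099,150
Accrued per-day damages: €305,340 + €1,099,150 = €1,404,490
Cap: 15% of €3,101,000 = €465,150
Cap at €465,150: €1,404,490 exceeds the cap → €465,150

€465,150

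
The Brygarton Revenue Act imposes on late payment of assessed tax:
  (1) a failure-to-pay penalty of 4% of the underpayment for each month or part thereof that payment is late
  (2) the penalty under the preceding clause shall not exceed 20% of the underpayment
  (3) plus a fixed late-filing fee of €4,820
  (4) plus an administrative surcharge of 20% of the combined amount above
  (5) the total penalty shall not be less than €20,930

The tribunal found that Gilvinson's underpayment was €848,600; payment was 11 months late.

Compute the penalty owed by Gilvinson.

Accrued rate: 4% × 11 = 44%, capped at 20% → 20%
Failure-to-pay penalty: 20% of €848,600 = €169,720
Penalty before surcharge: €169,720 + €4,820 = €174,540
Administrative surcharge: 20% of €174,540 = €34,908
Total penalty: €174,540 + €34,908 = €209,448
Minimum €20,930: €209,448 meets the minimum, no increase.

Penalty: €209,448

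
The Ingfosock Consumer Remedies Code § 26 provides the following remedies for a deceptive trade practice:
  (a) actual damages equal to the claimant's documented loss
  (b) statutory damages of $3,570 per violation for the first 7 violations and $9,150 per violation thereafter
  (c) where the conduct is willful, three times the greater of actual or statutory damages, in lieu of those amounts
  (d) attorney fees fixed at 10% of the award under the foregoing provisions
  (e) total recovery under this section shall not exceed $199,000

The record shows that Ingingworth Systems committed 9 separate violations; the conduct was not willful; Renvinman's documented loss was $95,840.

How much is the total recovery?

$153,043

First 7 violations: 7 × $3,570 = $24,990
Remaining violations: (9 − 7) × $9,150 = $18,300
Statutory damages: $24,990 + $18,300 = $43,290
Conduct not willful: the in-lieu enhancement does not apply.
Actual plus statutory damages: $95,840 + $43,290 = $139,130
Attorney fees: 10% of $139,130 = $13,913
Total before cap: $139,130 + $13,913 = $153,043
Cap at $199,000: $153,043 is within the cap, no reduction.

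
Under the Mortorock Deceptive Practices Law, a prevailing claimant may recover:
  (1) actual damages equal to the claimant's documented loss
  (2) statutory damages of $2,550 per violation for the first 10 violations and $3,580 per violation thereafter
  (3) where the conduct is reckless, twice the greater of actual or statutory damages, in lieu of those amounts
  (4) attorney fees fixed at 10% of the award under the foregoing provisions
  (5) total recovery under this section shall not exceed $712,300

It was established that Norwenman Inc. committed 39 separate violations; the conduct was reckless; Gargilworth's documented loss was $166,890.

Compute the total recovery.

$367,158

First 10 violations: 10 × $2,550 = $25,500
Remaining violations: (39 − 10) × $3,580 = $103,820
Statutory damages: $25,500 + $103,820 = $129,320
Greater of actual damages ($166,890) or statutory damages ($129,320): $166,890
Doubled: 2 × $166,890 = $333,780
Attorney fees: 10% of $333,780 = $33,378
Total before cap: $333,780 + $33,378 = $367,158
Cap at $712,300: $367,158 is within the cap, no reduction.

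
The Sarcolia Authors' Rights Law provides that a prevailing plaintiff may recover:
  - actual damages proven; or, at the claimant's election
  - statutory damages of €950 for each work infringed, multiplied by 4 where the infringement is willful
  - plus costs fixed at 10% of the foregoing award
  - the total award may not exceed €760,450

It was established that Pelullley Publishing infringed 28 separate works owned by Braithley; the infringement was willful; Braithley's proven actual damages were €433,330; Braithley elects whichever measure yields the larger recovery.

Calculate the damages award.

Statutory damages: 28 × €950 = €26,600
Multiplied by 4: 4 × €26,600 = €106,400
Greater of actual damages (€433,330) or enhanced statutory damages (€106,400): €433,330
Costs: 10% of €433,330 = €43,333
Award plus costs: €433,330 + €43,333 = €476,663
Cap at €760,450: €476,663 is within the cap, no reduction.

Award: €476,663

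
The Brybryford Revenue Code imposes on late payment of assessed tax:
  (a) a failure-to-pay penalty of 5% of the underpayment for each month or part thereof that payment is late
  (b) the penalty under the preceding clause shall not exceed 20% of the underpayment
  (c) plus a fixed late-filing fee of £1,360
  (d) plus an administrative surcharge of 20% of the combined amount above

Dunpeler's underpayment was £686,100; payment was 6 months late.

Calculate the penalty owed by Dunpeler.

£166,296

Accrued rate: 5% × 6 = 30%, capped at 20% → 20%
Failure-to-pay penalty: 20% of £686,100 = £137,220
Penalty before surcharge: £137,220 + £1,360 = £138,580
Administrative surcharge: 20% of £138,580 = £27,716
Total penalty: £138,580 + £27,716 = £166,296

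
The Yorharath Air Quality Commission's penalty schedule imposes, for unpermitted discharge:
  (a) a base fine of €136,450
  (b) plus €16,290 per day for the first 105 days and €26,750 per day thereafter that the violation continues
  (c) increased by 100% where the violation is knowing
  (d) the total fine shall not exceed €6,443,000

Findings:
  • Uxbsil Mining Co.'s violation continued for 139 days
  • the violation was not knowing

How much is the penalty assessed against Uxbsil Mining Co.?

First 105 days: 105 × €16,290 = €1,710,450
Remaining days: (139 − 105) × €26,750 = €909,500
Per-day component: €1,710,450 + €909,500 = €2,619,950
Base plus per-day: €136,450 + €2,619,950 = €2,756,400
The violation was not knowing: no 100% increase.
Cap at €6,443,000: €2,756,400 is within the cap, no reduction.

€2,756,400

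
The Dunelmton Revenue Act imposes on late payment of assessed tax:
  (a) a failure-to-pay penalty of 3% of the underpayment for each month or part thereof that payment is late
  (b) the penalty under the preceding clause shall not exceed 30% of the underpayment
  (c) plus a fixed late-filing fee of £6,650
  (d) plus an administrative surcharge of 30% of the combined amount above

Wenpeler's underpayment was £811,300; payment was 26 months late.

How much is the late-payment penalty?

£325,052

Accrued rate: 3% × 26 = 78%, capped at 30% → 30%
Failure-to-pay penalty: 30% of £811,300 = £243,390
Penalty before surcharge: £243,390 + £6,650 = £250,040
Administrative surcharge: 30% of £250,040 = £75,012
Total penalty: £250,040 + £75,012 = £325,052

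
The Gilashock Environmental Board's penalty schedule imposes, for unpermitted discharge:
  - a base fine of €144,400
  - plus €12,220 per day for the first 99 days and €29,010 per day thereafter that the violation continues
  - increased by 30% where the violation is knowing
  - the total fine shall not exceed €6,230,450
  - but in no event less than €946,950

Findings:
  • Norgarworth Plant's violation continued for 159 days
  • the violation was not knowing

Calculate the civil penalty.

€3,094,780

First 99 days: 99 × €12,220 = €1,209,780
Remaining days: (159 − 99) × €29,010 = €1,740,600
Per-day component: €1,209,780 + €1,740,600 = €2,950,380
Base plus per-day: €144,400 + €2,950,380 = €3,094,780
The violation was not knowing: no 30% increase.
Cap at €6,230,450: €3,094,780 is within the cap, no reduction.
Minimum €946,950: €3,094,780 meets the minimum, no increase.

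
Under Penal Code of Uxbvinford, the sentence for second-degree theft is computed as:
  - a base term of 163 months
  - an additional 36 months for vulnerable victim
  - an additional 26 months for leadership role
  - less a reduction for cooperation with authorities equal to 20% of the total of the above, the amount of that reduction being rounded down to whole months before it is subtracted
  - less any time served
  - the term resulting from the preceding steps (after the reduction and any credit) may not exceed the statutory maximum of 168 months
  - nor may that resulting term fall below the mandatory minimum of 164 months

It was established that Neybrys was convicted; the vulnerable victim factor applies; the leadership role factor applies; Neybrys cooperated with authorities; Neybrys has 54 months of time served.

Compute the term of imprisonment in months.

Sentence: 164 months

Vulnerable victim enhancement: +36 months
Leadership role enhancement: +26 months
Adjusted term: 163 months + 36 months + 26 months = 225 months
Cooperation with authorities reduction: 20% of 225 months = 45 months (rounded down)
After reduction: 225 − 45 = 180 months
Less time served: 180 months − 54 months = 126 months
Cap at 168 months: 126 months is within the cap, no reduction.
Minimum 164 months: 126 months is below the minimum → 164 months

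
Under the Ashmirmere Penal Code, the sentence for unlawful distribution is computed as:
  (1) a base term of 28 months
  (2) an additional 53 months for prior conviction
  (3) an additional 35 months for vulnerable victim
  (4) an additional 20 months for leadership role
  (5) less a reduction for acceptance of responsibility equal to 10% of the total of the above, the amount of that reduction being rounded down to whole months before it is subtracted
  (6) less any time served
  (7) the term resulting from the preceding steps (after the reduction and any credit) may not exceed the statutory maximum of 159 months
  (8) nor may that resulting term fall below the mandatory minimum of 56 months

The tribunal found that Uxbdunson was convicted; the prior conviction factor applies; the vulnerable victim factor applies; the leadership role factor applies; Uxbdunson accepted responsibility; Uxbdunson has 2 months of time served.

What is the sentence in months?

121 months

Prior conviction enhancement: +53 months
Vulnerable victim enhancement: +35 months
Leadership role enhancement: +20 months
Adjusted term: 28 months + 53 months + 35 months + 20 months = 136 months
Acceptance of responsibility reduction: 10% of 136 months = 13 months (rounded down)
After reduction: 136 − 13 = 123 months
Less time served: 123 months − 2 months = 121 months
Cap at 159 months: 121 months is within the cap, no reduction.
Minimum 56 months: 121 months meets the minimum, no increase.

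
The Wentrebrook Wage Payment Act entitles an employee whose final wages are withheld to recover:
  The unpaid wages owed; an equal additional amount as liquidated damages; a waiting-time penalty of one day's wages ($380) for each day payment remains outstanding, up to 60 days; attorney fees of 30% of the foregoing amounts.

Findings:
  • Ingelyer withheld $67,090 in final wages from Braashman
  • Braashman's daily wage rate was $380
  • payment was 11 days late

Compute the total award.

Liquidated damages (equal amount): $67,090
Penalty days: min(11, 60) = 11
Waiting-time penalty: 11 × $380 = $4,180
Subtotal: $67,090 + $67,090 + $4,180 = $138,360
Attorney fees: 30% of $138,360 = $41,508
Total award: $138,360 + $41,508 = $179,868

$179,868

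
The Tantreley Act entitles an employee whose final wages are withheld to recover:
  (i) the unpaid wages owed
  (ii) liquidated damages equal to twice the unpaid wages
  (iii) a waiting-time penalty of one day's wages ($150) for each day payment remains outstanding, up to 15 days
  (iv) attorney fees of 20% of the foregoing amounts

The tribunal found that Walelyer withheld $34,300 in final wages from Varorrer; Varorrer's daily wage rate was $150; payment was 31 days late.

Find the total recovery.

$126,180

Doubled: 2 × $34,300 = $68,600
Penalty days: min(31, 15) = 15
Waiting-time penalty: 15 × $150 = $2,250
Subtotal: $34,300 + $68,600 + $2,250 = $105,150
Attorney fees: 20% of $105,150 = $21,030
Total award: $105,150 + $21,030 = $126,180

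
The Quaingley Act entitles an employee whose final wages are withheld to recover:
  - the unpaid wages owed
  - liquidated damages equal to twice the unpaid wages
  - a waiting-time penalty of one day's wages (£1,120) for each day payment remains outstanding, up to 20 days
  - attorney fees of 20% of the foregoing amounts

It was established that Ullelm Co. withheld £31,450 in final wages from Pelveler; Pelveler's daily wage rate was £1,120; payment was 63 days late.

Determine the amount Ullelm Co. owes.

Doubled: 2 × £31,450 = £62,900
Penalty days: min(63, 20) = 20
Waiting-time penalty: 20 × £1,120 = £22,400
Subtotal: £31,450 + £62,900 + £22,400 = £116,750
Attorney fees: 20% of £116,750 = £23,350
Total award: £116,750 + £23,350 = £140,100

£140,100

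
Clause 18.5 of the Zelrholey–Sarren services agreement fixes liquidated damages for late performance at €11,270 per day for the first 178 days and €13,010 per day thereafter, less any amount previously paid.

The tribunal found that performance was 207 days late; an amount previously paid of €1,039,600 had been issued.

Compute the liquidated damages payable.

€1,343,750

First 178 days: 178 × €11,270 = €2,006,060
Remaining days: (207 − 178) × €13,010 = €377,290
Accrued per-day damages: €2,006,060 + €377,290 = €2,383,350
Less amount previously paid: €2,383,350 − €1,039,600 = €1,343,750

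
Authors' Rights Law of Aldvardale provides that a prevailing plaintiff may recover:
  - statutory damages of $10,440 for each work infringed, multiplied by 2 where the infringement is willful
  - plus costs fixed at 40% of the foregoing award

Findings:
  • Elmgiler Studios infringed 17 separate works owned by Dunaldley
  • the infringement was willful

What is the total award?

$496,944

Statutory damages: 17 × $10,440 = $177,480
Doubled: 2 × $177,480 = $354,960
Costs: 40% of $354,960 = $141,984
Award plus costs: $354,960 + $141,984 = $496,944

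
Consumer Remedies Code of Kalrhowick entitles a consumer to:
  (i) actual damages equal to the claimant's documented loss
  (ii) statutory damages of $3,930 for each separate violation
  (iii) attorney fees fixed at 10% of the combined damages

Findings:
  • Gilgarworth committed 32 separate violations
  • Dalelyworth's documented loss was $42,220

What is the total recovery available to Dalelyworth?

Total recovery: $184,778

Statutory damages: 32 × $3,930 = $125,760
Combined damages: $42,220 + $125,760 = $167,980
Attorney fees: 10% of $167,980 = $16,798
Total recovery: $167,980 + $16,798 = $184,778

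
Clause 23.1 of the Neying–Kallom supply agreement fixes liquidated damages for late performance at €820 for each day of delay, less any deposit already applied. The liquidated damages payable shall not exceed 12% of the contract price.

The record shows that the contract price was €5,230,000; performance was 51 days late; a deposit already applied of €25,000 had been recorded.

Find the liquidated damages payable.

Per-day damages: 51 × €820 = €41,820
Less deposit already applied: €41,820 − €25,000 = €16,820
Cap: 12% of €5,230,000 = €627,600
Cap at €627,600: €16,820 is within the cap, no reduction.

Liquidated damages: €16,820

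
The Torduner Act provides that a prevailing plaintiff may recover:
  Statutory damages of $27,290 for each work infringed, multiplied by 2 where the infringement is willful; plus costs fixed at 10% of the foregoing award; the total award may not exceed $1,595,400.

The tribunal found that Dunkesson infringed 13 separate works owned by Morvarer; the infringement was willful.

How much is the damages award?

Statutory damages: 13 × $27,290 = $354,770
Doubled: 2 × $354,770 = $709,540
Costs: 10% of $709,540 = $70,954
Award plus costs: $709,540 + $70,954 = $780,494
Cap at $1,595,400: $780,494 is within the cap, no reduction.

$780,494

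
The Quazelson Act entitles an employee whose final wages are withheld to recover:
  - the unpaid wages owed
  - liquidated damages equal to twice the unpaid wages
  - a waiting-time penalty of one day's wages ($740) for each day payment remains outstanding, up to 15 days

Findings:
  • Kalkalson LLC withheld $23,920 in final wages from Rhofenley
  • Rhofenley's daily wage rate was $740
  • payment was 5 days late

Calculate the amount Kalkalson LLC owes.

Doubled: 2 × $23,920 = $47,840
Penalty days: min(5, 15) = 5
Waiting-time penalty: 5 × $740 = $3,700
Total award: $23,920 + $47,840 + $3,700 = $75,460

Total award: $75,460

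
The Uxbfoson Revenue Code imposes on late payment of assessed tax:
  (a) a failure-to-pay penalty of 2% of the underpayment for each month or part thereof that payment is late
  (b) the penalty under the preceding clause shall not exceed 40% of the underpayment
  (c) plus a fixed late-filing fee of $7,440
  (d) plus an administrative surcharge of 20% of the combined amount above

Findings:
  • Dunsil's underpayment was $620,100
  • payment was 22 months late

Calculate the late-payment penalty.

Accrued rate: 2% × 22 = 44%, capped at 40% → 40%
Failure-to-pay penalty: 40% of $620,100 = $248,040
Penalty before surcharge: $248,040 + $7,440 = $255,480
Administrative surcharge: 20% of $255,480 = $51,096
Total penalty: $255,480 + $51,096 = $306,576

$306,576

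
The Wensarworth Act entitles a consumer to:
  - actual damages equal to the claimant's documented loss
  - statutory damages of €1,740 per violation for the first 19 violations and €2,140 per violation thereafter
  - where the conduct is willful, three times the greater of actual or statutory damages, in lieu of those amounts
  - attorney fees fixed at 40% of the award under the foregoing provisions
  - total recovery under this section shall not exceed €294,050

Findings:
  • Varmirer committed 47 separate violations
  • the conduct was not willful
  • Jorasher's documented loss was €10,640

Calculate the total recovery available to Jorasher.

€145,068

First 19 violations: 19 × €1,740 = €33,060
Remaining violations: (47 − 19) × €2,140 = €59,920
Statutory damages: €33,060 + €59,920 = €92,980
Conduct not willful: the in-lieu enhancement does not apply.
Actual plus statutory damages: €10,640 + €92,980 = €103,620
Attorney fees: 40% of €103,620 = €41,448
Total before cap: €103,620 + €41,448 = €145,068
Cap at €294,050: €145,068 is within the cap, no reduction.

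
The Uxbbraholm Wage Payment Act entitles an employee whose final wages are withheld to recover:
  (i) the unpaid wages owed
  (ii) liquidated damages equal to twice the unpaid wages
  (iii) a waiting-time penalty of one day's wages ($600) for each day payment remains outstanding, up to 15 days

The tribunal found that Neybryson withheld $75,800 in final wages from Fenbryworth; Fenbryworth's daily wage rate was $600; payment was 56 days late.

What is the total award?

$236,400

Doubled: 2 × $75,800 = $151,600
Penalty days: min(56, 15) = 15
Waiting-time penalty: 15 × $600 = $9,000
Total award: $75,800 + $151,600 + $9,000 = $236,400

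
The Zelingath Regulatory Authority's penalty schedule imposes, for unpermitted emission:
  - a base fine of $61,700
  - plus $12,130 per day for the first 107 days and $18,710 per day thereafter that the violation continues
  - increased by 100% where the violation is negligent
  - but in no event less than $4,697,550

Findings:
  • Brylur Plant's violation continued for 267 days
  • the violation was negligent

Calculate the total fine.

First 107 days: 107 × $12,130 = $1,297,910
Remaining days: (267 − 107) × $18,710 = $2,993,600
Per-day component: $1,297,910 + $2,993,600 = $4,291,510
Base plus per-day: $61,700 + $4,291,510 = $4,353,210
Enhancement: 100% of $4,353,210 = $4,353,210
Enhanced fine: $4,353,210 + $4,353,210 = $8,706,420
Minimum $4,697,550: $8,706,420 meets the minimum, no increase.

$8,706,420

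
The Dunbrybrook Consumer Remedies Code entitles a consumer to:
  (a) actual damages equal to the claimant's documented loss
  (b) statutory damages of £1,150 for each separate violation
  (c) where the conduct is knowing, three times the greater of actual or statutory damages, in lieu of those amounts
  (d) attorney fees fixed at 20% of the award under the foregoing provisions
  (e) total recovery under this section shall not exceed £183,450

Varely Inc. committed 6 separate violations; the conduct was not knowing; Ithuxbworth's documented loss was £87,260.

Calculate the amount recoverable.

Statutory damages: 6 × £1,150 = £6,900
Conduct not knowing: the in-lieu enhancement does not apply.
Actual plus statutory damages: £87,260 + £6,900 = £94,160
Attorney fees: 20% of £94,160 = £18,832
Total before cap: £94,160 + £18,832 = £112,992
Cap at £183,450: £112,992 is within the cap, no reduction.

Total recovery: £112,992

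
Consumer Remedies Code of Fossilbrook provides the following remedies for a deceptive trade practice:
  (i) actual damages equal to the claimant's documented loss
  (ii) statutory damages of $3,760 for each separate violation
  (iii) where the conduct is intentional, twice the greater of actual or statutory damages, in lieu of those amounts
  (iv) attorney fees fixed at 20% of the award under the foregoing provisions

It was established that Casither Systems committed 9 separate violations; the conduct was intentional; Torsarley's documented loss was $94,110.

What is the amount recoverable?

Statutory damages: 9 × $3,760 = $33,840
Greater of actual damages ($94,110) or statutory damages ($33,840): $94,110
Doubled: 2 × $94,110 = $188,220
Attorney fees: 20% of $188,220 = $37,644
Total recovery: $188,220 + $37,644 = $225,864

Total recovery: $225,864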